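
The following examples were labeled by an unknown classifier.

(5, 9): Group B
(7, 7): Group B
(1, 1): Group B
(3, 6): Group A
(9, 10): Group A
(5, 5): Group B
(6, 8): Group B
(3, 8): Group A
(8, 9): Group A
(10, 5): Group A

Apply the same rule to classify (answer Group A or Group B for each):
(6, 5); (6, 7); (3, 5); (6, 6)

Group A, Group A, Group B, Group B

'Group A' ⟺ sum is odd.
(6, 5): 6+5 = 11 — checks out, so Group A. (6, 7): 6+7 = 13 — checks out, so Group A. (3, 5): 3+5 = 8 — fails this test, so Group B. (6, 6): 6+6 = 12 — fails this test, so Group B.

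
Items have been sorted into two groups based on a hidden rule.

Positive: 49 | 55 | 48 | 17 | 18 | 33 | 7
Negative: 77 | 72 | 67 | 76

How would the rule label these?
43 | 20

One predicate separates the groups cleanly: at most 55.
43: Positive (43 ≤ 55). 20: Positive (20 ≤ 55).

Positive, Positive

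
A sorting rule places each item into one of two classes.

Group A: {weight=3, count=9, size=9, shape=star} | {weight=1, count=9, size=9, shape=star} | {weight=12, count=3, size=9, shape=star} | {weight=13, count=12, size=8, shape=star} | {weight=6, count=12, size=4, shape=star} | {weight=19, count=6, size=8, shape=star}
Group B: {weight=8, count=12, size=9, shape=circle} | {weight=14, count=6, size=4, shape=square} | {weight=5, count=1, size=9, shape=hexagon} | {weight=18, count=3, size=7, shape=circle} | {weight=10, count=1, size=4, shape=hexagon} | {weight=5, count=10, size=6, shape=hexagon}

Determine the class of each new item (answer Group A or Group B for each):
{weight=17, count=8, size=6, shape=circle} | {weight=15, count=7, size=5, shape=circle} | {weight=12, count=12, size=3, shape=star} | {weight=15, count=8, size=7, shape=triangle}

One predicate separates the groups cleanly: shape is star.
{weight=17, count=8, size=6, shape=circle}: shape is circle — lacks this property, so Group B.
{weight=15, count=7, size=5, shape=circle}: shape is circle — lacks this property, so Group B.
{weight=12, count=12, size=3, shape=star}: shape is star — meets the rule, so Group A.
{weight=15, count=8, size=7, shape=triangle}: shape is triangle — lacks this property, so Group B.

Group B, Group B, Group A, Group B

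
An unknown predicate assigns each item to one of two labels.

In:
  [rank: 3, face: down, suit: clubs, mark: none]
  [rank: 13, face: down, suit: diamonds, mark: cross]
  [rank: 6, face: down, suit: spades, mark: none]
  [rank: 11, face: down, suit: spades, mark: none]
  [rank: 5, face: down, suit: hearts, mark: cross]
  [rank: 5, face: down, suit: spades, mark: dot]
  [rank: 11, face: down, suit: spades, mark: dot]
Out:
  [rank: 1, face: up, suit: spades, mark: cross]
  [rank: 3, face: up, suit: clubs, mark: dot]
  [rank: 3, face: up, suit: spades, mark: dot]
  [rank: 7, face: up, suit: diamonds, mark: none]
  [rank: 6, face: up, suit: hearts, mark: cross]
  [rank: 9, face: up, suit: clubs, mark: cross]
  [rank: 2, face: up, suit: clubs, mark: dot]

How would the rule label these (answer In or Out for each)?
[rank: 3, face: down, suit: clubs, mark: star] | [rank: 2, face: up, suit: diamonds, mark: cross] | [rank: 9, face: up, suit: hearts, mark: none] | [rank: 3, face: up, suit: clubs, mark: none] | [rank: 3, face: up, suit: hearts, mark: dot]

In, Out, Out, Out, Out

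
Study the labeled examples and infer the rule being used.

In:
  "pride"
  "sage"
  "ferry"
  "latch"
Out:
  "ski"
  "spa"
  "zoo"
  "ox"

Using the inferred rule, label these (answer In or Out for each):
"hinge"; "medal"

In, In

Every 'In' example satisfies: length ≥ 4. None of the 'Out' examples do.
"hinge": length 5 — qualifies, so In.
"medal": length 5 — qualifies, so In.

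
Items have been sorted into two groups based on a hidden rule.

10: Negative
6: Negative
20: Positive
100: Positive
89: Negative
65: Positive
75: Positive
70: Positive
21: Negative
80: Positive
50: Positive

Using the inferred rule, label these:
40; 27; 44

Positive, Negative, Negative

The simplest hypothesis consistent with all the labels is: multiple of 5 AND at least 20.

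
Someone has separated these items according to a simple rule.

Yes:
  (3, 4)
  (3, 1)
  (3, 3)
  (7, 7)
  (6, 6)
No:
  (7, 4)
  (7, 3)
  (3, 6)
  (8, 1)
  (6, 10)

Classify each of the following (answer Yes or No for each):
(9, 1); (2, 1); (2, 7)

Every 'Yes' example satisfies: |first − second| ≤ 2. None of the 'No' examples do.
No: (9, 1), since |9−1| = 8.
Yes: (2, 1), since |2−1| = 1.
No: (2, 7), since |2−7| = 5.

No, Yes, No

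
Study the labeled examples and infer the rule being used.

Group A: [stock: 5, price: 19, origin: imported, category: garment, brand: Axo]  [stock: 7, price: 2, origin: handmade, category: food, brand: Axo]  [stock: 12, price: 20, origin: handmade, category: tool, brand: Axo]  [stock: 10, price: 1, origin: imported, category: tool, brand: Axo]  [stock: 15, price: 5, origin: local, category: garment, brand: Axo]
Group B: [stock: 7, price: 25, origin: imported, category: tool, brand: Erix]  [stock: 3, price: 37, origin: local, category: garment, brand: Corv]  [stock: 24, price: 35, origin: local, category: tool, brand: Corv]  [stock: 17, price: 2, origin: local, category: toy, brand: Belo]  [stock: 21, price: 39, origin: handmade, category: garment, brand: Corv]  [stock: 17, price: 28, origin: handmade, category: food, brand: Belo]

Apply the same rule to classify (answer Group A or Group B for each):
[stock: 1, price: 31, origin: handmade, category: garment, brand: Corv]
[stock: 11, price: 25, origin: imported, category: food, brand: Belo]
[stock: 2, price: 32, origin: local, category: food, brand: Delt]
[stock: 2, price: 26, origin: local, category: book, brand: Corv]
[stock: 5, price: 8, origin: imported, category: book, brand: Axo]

Group B, Group B, Group B, Group B, Group A

Every 'Group A' example satisfies: brand is Axo. None of the 'Group B' examples do.
[stock: 1, price: 31, origin: handmade, category: garment, brand: Corv] — brand is Corv, hence Group B. [stock: 11, price: 25, origin: imported, category: food, brand: Belo] — brand is Belo, hence Group B. [stock: 2, price: 32, origin: local, category: food, brand: Delt] — brand is Delt, hence Group B. [stock: 2, price: 26, origin: local, category: book, brand: Corv] — brand is Corv, hence Group B. [stock: 5, price: 8, origin: imported, category: book, brand: Axo] — brand is Axo, hence Group A.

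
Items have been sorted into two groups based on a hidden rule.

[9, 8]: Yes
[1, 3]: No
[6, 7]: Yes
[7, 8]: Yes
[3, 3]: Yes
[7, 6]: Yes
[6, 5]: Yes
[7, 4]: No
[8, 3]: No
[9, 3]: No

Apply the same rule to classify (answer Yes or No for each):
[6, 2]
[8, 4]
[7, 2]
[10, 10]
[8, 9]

No, No, No, Yes, Yes

One predicate separates the groups cleanly: |first − second| ≤ 1.
No: [6, 2], since |6−2| = 4.
No: [8, 4], since |8−4| = 4.
No: [7, 2], since |7−2| = 5.
Yes: [10, 10], since |10−10| = 0.
Yes: [8, 9], since |8−9| = 1.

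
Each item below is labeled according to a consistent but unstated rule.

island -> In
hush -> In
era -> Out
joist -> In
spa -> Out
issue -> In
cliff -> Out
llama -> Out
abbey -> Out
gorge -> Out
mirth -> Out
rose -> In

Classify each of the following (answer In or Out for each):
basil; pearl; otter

A rule that fits every label: length ≥ 4 AND contains 's' — true of each 'In' example, false of each 'Out' one.

In, Out, Out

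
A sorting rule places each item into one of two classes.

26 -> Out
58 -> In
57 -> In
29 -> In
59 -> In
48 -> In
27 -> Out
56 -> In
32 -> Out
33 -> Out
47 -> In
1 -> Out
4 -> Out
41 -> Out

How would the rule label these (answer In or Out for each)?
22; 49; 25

Out, In, Out

Rule: digit sum ≥ 10. This holds for each 'In' example and fails for each 'Out' one.
22: digit sum 2+2 = 4 — does not satisfy this, so Out. 49: digit sum 4+9 = 13 — checks out, so In. 25: digit sum 2+5 = 7 — does not satisfy this, so Out.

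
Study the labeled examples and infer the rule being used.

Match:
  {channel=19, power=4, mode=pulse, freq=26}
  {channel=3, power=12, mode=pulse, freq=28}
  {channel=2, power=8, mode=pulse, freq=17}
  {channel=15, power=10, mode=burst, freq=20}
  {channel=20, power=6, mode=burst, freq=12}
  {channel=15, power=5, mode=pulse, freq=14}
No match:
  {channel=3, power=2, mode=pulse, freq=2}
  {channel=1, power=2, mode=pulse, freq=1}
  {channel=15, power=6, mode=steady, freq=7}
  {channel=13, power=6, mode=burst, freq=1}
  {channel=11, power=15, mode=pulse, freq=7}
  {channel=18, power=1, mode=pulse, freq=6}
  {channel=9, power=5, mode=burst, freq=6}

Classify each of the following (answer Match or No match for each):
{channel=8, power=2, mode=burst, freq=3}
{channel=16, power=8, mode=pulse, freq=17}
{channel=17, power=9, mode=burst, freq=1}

The simplest hypothesis consistent with all the labels is: freq ≥ 12.
{channel=8, power=2, mode=burst, freq=3}: freq = 3, does not pass → No match. {channel=16, power=8, mode=pulse, freq=17}: freq = 17, meets the rule → Match. {channel=17, power=9, mode=burst, freq=1}: freq = 1, does not pass → No match.

No match, Match, No match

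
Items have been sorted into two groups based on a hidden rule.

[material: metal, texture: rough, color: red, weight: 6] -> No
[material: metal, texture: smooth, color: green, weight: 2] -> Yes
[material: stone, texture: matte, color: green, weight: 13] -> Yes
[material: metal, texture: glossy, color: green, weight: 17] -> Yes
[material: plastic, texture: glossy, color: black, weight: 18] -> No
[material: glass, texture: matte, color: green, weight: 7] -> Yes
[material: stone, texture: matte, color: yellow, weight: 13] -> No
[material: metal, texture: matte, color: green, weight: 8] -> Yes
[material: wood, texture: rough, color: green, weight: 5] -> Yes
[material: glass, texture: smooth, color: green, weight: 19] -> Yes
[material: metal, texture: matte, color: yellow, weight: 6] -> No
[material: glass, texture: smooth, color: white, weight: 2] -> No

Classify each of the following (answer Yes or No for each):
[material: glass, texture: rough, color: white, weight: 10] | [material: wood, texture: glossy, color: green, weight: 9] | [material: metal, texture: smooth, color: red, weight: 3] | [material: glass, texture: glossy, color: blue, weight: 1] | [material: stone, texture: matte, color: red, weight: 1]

The rule appears to be: color is green.
[material: glass, texture: rough, color: white, weight: 10] → color is white → No. [material: wood, texture: glossy, color: green, weight: 9] → color is green → Yes. [material: metal, texture: smooth, color: red, weight: 3] → color is red → No. [material: glass, texture: glossy, color: blue, weight: 1] → color is blue → No. [material: stone, texture: matte, color: red, weight: 1] → color is red → No.

No, Yes, No, No, No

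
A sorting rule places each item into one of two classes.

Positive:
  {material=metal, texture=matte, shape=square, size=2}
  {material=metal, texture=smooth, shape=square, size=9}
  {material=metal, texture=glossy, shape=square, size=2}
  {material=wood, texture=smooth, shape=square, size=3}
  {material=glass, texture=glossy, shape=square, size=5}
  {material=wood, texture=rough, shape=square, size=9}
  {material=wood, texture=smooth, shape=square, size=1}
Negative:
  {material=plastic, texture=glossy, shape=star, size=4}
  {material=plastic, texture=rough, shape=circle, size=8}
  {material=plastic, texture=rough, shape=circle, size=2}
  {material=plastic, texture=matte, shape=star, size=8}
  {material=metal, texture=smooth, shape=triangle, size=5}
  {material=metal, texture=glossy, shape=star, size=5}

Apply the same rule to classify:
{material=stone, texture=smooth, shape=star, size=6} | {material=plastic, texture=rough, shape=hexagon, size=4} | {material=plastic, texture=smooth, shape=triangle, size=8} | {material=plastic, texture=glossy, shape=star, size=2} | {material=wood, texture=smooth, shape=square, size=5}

Every 'Positive' example satisfies: shape is square. None of the 'Negative' examples do.
{material=stone, texture=smooth, shape=star, size=6} — shape is star, hence Negative. {material=plastic, texture=rough, shape=hexagon, size=4} — shape is hexagon, hence Negative. {material=plastic, texture=smooth, shape=triangle, size=8} — shape is triangle, hence Negative. {material=plastic, texture=glossy, shape=star, size=2} — shape is star, hence Negative. {material=wood, texture=smooth, shape=square, size=5} — shape is square, hence Positive.

Negative, Negative, Negative, Negative, Positive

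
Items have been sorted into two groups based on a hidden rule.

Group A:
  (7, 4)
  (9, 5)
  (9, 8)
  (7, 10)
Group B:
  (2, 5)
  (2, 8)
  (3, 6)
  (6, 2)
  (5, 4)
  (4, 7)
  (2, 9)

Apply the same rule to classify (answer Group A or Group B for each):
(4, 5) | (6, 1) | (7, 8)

The classifier is using: first ≥ 7.
(4, 5): Group B (first 4). (6, 1): Group B (first 6). (7, 8): Group A (first 7).

Group B, Group B, Group A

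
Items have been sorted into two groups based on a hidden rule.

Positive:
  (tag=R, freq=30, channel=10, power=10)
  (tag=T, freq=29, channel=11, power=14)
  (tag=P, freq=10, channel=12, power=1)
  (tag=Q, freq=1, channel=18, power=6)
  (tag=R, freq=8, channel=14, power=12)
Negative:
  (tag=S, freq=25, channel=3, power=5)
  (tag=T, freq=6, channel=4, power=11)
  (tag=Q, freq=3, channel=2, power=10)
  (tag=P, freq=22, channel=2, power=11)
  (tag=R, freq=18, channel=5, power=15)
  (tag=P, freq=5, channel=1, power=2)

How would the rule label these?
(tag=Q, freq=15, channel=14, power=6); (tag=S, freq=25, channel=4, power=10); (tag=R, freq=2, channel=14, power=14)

A rule that fits every label: channel ≥ 10 — true of each 'Positive' example, false of each 'Negative' one.
(tag=Q, freq=15, channel=14, power=6) → channel = 14 → Positive. (tag=S, freq=25, channel=4, power=10) → channel = 4 → Negative. (tag=R, freq=2, channel=14, power=14) → channel = 14 → Positive.

Positive, Negative, Positive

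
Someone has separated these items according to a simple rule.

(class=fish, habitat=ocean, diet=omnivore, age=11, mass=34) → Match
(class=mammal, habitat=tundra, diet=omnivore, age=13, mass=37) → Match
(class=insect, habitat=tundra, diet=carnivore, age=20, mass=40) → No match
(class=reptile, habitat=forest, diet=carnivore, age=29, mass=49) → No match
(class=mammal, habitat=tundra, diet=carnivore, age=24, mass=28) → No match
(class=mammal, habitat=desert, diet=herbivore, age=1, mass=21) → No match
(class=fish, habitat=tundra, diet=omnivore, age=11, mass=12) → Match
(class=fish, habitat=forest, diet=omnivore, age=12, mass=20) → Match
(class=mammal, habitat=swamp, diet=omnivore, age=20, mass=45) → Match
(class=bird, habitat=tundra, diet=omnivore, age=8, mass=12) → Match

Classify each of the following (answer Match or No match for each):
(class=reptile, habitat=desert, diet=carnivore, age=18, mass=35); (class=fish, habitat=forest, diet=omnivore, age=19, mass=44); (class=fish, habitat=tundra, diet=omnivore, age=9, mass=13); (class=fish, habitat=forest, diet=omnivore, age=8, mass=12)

Looking at the examples, the only property every 'Match' case has and every 'No match' case lacks is: diet is omnivore.

No match, Match, Match, Match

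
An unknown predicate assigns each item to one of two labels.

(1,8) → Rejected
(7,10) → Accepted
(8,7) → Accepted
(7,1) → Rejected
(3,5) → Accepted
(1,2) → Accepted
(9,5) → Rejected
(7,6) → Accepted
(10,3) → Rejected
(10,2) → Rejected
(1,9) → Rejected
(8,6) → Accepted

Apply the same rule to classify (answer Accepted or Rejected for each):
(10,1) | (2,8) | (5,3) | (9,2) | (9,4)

Rejected, Rejected, Accepted, Rejected, Rejected

The distinguishing property — |first − second| ≤ 3 — holds for all the 'Accepted' cases and none of the 'Rejected' cases.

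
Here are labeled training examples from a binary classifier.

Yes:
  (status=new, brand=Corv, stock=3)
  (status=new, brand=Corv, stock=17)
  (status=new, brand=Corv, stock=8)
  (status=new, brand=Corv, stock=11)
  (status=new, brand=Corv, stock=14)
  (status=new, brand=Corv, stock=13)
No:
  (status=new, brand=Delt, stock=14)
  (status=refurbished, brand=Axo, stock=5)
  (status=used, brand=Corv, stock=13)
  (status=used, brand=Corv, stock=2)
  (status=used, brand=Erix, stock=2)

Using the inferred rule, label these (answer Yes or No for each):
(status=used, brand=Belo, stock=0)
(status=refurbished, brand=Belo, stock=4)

The simplest hypothesis consistent with all the labels is: status is new AND brand is Corv.
(status=used, brand=Belo, stock=0): status is used, brand is Belo, lacks this property → No. (status=refurbished, brand=Belo, stock=4): status is refurbished, brand is Belo, lacks this property → No.

No, No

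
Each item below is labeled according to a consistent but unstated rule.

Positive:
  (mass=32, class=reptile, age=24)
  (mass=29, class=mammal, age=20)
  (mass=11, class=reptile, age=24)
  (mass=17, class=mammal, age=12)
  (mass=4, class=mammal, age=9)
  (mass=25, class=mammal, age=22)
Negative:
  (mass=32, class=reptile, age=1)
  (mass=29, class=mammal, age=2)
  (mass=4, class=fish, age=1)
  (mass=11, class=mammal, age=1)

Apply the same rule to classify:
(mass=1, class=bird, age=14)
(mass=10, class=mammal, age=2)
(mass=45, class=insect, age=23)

Positive, Negative, Positive

The classifier is using: age ≥ 9.
(mass=1, class=bird, age=14): Positive (age = 14). (mass=10, class=mammal, age=2): Negative (age = 2). (mass=45, class=insect, age=23): Positive (age = 23).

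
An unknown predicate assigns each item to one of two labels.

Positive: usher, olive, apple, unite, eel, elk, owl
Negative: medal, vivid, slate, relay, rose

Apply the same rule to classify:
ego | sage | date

Positive, Negative, Negative

A rule that fits every label: starts with a vowel — true of each 'Positive' example, false of each 'Negative' one.
Positive: ego, since starts with 'e'.
Negative: sage, since starts with 's'.
Negative: date, since starts with 'd'.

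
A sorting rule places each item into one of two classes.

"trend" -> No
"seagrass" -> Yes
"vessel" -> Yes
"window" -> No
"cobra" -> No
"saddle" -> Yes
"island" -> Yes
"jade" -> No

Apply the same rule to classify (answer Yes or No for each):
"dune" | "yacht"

Every 'Yes' example satisfies: contains 's'. None of the 'No' examples do.

No, No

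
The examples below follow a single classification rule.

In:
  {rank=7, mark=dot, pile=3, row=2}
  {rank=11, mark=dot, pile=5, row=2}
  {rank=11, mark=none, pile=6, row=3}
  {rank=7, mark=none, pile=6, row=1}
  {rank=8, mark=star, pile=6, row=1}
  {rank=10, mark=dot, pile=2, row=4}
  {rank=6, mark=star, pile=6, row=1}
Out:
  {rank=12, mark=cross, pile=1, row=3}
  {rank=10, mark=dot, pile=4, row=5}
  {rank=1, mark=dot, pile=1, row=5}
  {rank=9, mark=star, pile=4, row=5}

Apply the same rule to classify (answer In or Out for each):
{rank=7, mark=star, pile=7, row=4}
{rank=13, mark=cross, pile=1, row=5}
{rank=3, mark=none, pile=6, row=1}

In, Out, In

Every 'In' example satisfies: row ≤ 4 AND pile ≥ 2. None of the 'Out' examples do.
In: {rank=7, mark=star, pile=7, row=4}, since row = 4, pile = 7. Out: {rank=13, mark=cross, pile=1, row=5}, since row = 5, pile = 1. In: {rank=3, mark=none, pile=6, row=1}, since row = 1, pile = 6.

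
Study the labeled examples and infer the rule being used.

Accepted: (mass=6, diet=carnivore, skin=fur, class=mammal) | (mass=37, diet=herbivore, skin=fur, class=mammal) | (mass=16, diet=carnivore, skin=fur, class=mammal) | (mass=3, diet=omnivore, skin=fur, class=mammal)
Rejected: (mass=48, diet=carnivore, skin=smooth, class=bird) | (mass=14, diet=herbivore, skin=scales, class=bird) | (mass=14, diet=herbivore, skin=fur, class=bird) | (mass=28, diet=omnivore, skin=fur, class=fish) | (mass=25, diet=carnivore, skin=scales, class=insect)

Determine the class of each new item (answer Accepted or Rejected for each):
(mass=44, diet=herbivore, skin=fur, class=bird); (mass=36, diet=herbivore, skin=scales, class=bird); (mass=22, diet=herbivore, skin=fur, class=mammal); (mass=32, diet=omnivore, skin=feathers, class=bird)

Every 'Accepted' example satisfies: class is mammal. None of the 'Rejected' examples do.
(mass=44, diet=herbivore, skin=fur, class=bird) → class is bird → Rejected.
(mass=36, diet=herbivore, skin=scales, class=bird) → class is bird → Rejected.
(mass=22, diet=herbivore, skin=fur, class=mammal) → class is mammal → Accepted.
(mass=32, diet=omnivore, skin=feathers, class=bird) → class is bird → Rejected.

Rejected, Rejected, Accepted, Rejected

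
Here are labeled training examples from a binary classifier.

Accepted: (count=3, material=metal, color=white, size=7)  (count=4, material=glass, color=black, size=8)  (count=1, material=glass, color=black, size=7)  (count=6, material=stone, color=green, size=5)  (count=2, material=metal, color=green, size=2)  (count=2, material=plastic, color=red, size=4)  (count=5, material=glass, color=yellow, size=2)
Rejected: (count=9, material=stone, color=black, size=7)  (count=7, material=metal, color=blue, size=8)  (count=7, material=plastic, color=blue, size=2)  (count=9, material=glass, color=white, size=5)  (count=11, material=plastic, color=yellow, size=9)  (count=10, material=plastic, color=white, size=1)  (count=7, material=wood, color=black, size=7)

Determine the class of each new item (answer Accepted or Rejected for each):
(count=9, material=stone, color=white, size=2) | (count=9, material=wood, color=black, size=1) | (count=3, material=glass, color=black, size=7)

Rule: count ≤ 6. This holds for each 'Accepted' example and fails for each 'Rejected' one.
(count=9, material=stone, color=white, size=2): count = 9 — fails the rule, so Rejected.
(count=9, material=wood, color=black, size=1): count = 9 — fails the rule, so Rejected.
(count=3, material=glass, color=black, size=7): count = 3 — passes, so Accepted.

Rejected, Rejected, Accepted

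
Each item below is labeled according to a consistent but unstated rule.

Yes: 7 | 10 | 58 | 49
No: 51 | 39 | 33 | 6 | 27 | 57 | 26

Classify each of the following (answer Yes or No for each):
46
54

Yes, No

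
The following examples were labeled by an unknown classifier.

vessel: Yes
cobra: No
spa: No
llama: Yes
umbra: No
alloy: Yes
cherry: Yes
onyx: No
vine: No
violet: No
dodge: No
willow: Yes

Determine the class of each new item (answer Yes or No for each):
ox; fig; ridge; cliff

A rule that fits every label: has a double letter — true of each 'Yes' example, false of each 'No' one.

No, No, No, Yes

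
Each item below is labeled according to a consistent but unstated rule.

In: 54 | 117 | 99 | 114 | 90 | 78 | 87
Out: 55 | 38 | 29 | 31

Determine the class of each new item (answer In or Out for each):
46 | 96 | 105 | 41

Out, In, In, Out

Checking candidate rules against both groups, what survives is: multiple of 3.
Out: 46, since 46 = 3·15 + 1. In: 96, since 96 = 3·32. In: 105, since 105 = 3·35. Out: 41, since 41 = 3·13 + 2.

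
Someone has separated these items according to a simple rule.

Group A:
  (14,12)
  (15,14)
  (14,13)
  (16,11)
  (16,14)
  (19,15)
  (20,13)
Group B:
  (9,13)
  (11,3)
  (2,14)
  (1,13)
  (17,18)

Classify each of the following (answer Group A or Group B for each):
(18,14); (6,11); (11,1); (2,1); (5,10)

Group A, Group B, Group B, Group B, Group B

The distinguishing property — first > second AND sum ≥ 16 — holds for all the 'Group A' cases and none of the 'Group B' cases.
(18,14): Group A (18 > 14, 18+14 = 32).
(6,11): Group B (6 < 11, 6+11 = 17).
(11,1): Group B (11 > 1, 11+1 = 12).
(2,1): Group B (2 > 1, 2+1 = 3).
(5,10): Group B (5 < 10, 5+10 = 15).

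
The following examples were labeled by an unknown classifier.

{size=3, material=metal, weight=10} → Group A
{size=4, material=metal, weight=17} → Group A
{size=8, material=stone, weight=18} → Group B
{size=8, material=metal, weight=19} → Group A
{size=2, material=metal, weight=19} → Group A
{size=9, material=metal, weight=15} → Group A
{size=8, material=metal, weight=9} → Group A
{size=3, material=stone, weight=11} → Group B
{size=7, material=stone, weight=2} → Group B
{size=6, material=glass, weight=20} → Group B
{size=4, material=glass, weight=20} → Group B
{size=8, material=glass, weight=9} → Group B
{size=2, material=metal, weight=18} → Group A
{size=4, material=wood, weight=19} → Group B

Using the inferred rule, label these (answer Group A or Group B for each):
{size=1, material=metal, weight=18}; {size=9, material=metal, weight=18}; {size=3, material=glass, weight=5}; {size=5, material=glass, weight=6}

Group A, Group A, Group B, Group B

The pattern is that an item is 'Group A' exactly when: material is metal.
{size=1, material=metal, weight=18} → material is metal → Group A. {size=9, material=metal, weight=18} → material is metal → Group A. {size=3, material=glass, weight=5} → material is glass → Group B. {size=5, material=glass, weight=6} → material is glass → Group B.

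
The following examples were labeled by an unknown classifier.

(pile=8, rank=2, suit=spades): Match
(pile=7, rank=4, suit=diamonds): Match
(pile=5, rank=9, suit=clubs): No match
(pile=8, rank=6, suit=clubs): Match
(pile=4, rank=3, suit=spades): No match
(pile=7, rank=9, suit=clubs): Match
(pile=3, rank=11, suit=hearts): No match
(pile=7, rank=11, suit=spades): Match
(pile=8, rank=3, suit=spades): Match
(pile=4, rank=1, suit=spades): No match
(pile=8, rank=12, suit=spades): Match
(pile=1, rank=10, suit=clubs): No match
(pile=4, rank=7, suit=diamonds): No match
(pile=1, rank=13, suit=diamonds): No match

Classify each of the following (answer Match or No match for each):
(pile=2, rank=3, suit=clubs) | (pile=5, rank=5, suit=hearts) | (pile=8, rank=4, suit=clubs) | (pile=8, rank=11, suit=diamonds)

The pattern is that an item is 'Match' exactly when: pile ≥ 7.

No match, No match, Match, Match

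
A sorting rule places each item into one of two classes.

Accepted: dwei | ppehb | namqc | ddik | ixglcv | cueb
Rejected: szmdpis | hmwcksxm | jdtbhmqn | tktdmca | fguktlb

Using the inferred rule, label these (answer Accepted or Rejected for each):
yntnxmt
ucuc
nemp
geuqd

Rejected, Accepted, Accepted, Accepted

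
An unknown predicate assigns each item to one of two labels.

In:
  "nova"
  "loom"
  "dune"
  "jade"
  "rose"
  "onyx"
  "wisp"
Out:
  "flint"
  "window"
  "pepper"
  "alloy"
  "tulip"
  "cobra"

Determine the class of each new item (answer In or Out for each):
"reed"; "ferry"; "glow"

In, Out, In

The rule appears to be: length 4.
"reed" — length 4, hence In. "ferry" — length 5, hence Out. "glow" — length 4, hence In.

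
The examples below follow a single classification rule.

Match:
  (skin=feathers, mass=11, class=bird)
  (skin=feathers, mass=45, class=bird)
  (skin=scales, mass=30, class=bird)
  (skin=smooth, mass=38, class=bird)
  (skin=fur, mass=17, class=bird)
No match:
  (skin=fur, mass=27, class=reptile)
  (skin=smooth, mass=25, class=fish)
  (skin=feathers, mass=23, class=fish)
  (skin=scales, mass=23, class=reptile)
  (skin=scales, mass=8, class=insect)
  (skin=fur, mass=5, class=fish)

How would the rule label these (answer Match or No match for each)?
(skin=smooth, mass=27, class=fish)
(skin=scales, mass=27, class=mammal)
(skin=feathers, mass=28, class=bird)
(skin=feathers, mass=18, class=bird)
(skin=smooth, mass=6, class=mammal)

The rule appears to be: class is bird.
(skin=smooth, mass=27, class=fish): class is fish — does not satisfy this, so No match. (skin=scales, mass=27, class=mammal): class is mammal — does not satisfy this, so No match. (skin=feathers, mass=28, class=bird): class is bird — passes, so Match. (skin=feathers, mass=18, class=bird): class is bird — passes, so Match. (skin=smooth, mass=6, class=mammal): class is mammal — does not satisfy this, so No match.

No match, No match, Match, Match, No match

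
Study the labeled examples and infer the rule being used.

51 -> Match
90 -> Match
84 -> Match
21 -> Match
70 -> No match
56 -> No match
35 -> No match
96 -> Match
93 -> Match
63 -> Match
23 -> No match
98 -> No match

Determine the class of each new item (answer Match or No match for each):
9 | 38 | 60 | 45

Match, No match, Match, Match

All 'Match' examples share one property — multiple of 3 — and every 'No match' example lacks it.
9 → 9 = 3·3 → Match. 38 → 38 = 3·12 + 2 → No match. 60 → 60 = 3·20 → Match. 45 → 45 = 3·15 → Match.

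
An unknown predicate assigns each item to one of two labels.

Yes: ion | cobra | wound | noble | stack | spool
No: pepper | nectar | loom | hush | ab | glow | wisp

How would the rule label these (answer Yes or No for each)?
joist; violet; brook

Yes, No, Yes

The pattern is that an item is 'Yes' exactly when: odd length.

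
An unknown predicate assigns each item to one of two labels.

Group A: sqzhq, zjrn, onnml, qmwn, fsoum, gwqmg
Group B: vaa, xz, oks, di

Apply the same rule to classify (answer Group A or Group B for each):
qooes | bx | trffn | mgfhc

Every 'Group A' example satisfies: length ≥ 4. None of the 'Group B' examples do.
qooes: length 5 — matches, so Group A.
bx: length 2 — fails the rule, so Group B.
trffn: length 5 — matches, so Group A.
mgfhc: length 5 — matches, so Group A.

Group A, Group B, Group A, Group A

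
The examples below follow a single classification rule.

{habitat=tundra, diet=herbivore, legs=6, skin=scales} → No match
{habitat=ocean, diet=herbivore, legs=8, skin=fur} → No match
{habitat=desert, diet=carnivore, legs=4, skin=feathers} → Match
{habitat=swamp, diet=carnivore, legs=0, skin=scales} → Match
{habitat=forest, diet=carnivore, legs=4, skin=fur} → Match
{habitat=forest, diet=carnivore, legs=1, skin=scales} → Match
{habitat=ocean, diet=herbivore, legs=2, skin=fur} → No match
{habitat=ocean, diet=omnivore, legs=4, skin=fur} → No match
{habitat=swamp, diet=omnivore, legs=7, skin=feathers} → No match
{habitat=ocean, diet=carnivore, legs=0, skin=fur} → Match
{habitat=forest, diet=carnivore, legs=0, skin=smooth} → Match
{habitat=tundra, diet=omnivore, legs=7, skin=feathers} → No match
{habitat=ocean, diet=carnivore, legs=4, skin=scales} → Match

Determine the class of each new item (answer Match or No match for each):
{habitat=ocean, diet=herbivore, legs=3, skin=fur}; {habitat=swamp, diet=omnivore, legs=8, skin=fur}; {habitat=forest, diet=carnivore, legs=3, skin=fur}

A rule that fits every label: diet is carnivore — true of each 'Match' example, false of each 'No match' one.
{habitat=ocean, diet=herbivore, legs=3, skin=fur}: No match (diet is herbivore). {habitat=swamp, diet=omnivore, legs=8, skin=fur}: No match (diet is omnivore). {habitat=forest, diet=carnivore, legs=3, skin=fur}: Match (diet is carnivore).

No match, No match, Match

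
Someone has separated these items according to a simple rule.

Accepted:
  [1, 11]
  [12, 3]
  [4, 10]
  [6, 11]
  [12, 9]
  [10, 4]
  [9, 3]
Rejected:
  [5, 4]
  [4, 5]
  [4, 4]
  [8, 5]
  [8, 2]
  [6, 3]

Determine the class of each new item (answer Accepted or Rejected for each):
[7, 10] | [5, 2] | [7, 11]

Accepted, Rejected, Accepted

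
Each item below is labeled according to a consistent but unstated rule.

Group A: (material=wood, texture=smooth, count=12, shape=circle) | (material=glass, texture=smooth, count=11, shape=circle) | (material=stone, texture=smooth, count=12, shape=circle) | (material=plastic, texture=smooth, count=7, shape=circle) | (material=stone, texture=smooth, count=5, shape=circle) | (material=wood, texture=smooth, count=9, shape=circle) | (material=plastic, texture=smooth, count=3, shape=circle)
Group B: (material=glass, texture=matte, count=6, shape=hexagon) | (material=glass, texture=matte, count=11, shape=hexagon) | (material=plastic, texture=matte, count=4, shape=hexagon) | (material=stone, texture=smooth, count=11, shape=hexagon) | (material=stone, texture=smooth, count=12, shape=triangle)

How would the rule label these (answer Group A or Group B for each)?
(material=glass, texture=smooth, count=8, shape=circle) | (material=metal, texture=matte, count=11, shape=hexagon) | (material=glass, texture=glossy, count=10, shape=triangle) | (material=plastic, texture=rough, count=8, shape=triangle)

Group A, Group B, Group B, Group B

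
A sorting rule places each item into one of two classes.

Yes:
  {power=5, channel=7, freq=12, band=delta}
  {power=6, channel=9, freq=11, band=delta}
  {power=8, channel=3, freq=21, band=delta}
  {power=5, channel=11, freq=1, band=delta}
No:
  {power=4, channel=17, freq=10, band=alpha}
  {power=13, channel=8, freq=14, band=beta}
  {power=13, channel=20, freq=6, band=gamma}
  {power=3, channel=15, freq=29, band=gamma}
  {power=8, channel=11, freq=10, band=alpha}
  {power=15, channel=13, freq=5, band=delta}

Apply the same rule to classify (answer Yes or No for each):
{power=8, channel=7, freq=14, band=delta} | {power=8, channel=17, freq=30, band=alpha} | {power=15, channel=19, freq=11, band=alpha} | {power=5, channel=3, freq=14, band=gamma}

The pattern is that an item is 'Yes' exactly when: band is delta AND power ≤ 8.

Yes, No, No, No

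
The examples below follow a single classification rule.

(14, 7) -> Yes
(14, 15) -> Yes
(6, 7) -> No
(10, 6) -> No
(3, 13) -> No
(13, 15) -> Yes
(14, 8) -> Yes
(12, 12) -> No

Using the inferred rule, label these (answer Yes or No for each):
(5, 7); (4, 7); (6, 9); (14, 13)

The pattern is that an item is 'Yes' exactly when: first ≥ 13.
(5, 7): No (first 5). (4, 7): No (first 4). (6, 9): No (first 6). (14, 13): Yes (first 14).

No, No, No, Yes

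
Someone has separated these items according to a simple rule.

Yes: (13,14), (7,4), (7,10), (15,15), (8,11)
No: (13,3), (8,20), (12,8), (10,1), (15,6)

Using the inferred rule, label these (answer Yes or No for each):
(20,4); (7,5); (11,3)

No, Yes, No

The classifier is using: |first − second| ≤ 3.
(20,4) — |20−4| = 16, hence No. (7,5) — |7−5| = 2, hence Yes. (11,3) — |11−3| = 8, hence No.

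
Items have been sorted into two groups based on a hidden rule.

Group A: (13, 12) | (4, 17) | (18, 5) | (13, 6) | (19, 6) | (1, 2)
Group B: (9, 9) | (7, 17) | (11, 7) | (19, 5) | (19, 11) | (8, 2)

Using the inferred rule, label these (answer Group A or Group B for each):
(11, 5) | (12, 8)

Group B, Group B

All 'Group A' examples share one property — sum is odd — and every 'Group B' example lacks it.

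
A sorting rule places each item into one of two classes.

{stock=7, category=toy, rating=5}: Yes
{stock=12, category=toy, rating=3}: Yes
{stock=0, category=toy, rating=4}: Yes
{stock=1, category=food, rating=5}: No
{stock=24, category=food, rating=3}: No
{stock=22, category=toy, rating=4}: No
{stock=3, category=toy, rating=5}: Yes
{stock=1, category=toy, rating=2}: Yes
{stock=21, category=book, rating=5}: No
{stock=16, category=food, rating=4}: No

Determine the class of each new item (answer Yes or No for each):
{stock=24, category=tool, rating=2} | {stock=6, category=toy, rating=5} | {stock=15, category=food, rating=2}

No, Yes, No

The common property of the 'Yes' items is: category is toy AND stock ≤ 12. No 'No' item has it.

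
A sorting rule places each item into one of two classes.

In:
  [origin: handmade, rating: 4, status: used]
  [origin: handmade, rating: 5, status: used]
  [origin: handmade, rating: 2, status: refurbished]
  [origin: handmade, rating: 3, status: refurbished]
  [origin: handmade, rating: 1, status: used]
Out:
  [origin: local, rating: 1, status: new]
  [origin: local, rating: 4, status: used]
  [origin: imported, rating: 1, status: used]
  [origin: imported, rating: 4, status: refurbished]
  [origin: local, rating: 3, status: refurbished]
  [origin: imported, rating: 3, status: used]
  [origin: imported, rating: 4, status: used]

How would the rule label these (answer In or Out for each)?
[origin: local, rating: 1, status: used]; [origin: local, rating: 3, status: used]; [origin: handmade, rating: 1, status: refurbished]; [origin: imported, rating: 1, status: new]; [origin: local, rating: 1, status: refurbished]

Rule: origin is handmade. This holds for each 'In' example and fails for each 'Out' one.
[origin: local, rating: 1, status: used]: origin is local, fails this test → Out.
[origin: local, rating: 3, status: used]: origin is local, fails this test → Out.
[origin: handmade, rating: 1, status: refurbished]: origin is handmade, satisfies this → In.
[origin: imported, rating: 1, status: new]: origin is imported, fails this test → Out.
[origin: local, rating: 1, status: refurbished]: origin is local, fails this test → Out.

Out, Out, In, Out, Out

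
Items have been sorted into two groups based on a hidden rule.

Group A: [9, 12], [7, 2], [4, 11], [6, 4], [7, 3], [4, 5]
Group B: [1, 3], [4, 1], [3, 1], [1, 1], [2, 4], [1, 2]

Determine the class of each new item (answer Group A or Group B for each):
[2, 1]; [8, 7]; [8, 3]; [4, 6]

Group B, Group A, Group A, Group A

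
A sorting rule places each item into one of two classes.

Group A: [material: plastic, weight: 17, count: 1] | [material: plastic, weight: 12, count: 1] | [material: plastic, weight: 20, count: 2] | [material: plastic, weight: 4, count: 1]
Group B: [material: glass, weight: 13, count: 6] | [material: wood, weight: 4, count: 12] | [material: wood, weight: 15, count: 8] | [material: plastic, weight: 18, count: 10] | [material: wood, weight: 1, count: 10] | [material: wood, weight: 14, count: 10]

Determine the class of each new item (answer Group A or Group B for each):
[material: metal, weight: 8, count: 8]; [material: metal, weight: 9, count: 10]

The classifier is using: count ≤ 2.
[material: metal, weight: 8, count: 8]: Group B (count = 8).
[material: metal, weight: 9, count: 10]: Group B (count = 10).

Group B, Group B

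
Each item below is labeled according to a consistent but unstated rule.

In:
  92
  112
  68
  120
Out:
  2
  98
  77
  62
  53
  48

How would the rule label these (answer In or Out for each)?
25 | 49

Out, Out

The distinguishing property — multiple of 4 AND at least 53 — holds for all the 'In' cases and none of the 'Out' cases.
25 → 25 = 4·6 + 1, 25 < 53 → Out.
49 → 49 = 4·12 + 1, 49 < 53 → Out.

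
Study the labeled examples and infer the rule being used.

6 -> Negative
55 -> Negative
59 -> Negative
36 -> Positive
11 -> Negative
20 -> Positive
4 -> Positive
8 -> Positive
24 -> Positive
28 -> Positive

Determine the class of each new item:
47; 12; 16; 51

The distinguishing property — multiple of 4 — holds for all the 'Positive' cases and none of the 'Negative' cases.

Negative, Positive, Positive, Negative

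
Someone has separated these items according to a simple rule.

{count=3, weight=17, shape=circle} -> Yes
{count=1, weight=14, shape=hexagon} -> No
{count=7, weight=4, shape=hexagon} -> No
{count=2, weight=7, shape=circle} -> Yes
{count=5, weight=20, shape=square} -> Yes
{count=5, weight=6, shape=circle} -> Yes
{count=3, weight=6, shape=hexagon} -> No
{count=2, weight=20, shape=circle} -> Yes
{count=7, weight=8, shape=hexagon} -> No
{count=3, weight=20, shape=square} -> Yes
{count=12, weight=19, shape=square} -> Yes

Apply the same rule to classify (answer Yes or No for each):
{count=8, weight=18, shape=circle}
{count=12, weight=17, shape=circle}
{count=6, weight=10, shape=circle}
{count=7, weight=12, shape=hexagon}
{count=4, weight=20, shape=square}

The pattern is that an item is 'Yes' exactly when: shape is not hexagon.
{count=8, weight=18, shape=circle}: shape is circle — has this property, so Yes.
{count=12, weight=17, shape=circle}: shape is circle — has this property, so Yes.
{count=6, weight=10, shape=circle}: shape is circle — has this property, so Yes.
{count=7, weight=12, shape=hexagon}: shape is hexagon — fails the rule, so No.
{count=4, weight=20, shape=square}: shape is square — has this property, so Yes.

Yes, Yes, Yes, No, Yes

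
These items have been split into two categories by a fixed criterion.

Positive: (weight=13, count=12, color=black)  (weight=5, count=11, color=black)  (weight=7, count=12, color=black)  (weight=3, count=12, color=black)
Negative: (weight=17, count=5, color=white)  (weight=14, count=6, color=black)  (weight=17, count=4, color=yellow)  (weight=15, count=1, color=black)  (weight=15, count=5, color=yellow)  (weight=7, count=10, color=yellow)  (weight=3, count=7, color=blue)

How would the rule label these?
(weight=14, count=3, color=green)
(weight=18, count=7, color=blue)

Negative, Negative

The simplest hypothesis consistent with all the labels is: count ≥ 11.
(weight=14, count=3, color=green): Negative (count = 3). (weight=18, count=7, color=blue): Negative (count = 7).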